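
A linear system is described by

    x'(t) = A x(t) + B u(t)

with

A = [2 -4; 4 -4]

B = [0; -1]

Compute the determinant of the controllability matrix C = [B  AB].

AB = [[4], [4]]
Controllability matrix C = [B  AB] = [[0, 4], [-1, 4]]
det(C) = 0·4 - 4·(-1) = 0 - (-4) = 4
Since det(C) ≠ 0, rank(C) = 2 and the system is completely controllable.

4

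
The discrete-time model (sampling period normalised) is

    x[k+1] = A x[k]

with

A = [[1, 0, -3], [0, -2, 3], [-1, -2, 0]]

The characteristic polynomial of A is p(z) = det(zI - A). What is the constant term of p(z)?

-12

Expand det(zI - A) for the 3×3 matrix.
p(z) = z^3 + z^2 + z - 12.
(Check: constant term = det(-A) = (-1)^3 det A = -12; coefficient of z^2 = -tr A = 1.)
The constant term is -12.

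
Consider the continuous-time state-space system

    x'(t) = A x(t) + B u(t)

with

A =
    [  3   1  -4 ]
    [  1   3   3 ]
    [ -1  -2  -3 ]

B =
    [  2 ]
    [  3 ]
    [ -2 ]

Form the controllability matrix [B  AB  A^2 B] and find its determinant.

337

AB = [[17], [5], [-2]]
A^2B = [[64], [26], [-21]]
Controllability matrix C = [B  AB  A^2B] = [[2, 17, 64], [3, 5, 26], [-2, -2, -21]]
Expanding along the first row, det(C) = 2·(5·(-21) - 26·(-2)) - 17·(3·(-21) - 26·(-2)) + 64·(3·(-2) - 5·(-2)) = 2·(-53) - 17·(-11) + 64·4 = 337
Since det(C) ≠ 0, rank(C) = 3 and the system is completely controllable.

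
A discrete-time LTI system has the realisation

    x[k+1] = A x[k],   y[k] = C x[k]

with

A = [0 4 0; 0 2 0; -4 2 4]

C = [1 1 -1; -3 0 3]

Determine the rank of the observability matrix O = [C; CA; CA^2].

2

CA = [[4, 4, -4], [-12, -6, 12]]
CA^2 = [[16, 16, -16], [-48, -36, 48]]
Observability matrix O = [C; CA; CA^2] = [[1, 1, -1], [-3, 0, 3], [4, 4, -4], [-12, -6, 12], [16, 16, -16], [-48, -36, 48]]
The columns c1, c2, c3 of O are linearly dependent: c1 + c3 = 0 (check each entry), so rank(O) ≤ 2.
The 2×2 minor from rows 1, 2, columns 1, 2 is 1·0 - 1·(-3) = 0 - (-3) = 3 ≠ 0, so rank(O) = 2.
rank(O) = 2 < n = 3, so the pair (A, C) is not completely observable.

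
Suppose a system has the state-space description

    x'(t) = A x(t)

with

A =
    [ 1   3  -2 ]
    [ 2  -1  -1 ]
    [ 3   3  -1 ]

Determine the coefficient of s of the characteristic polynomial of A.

2

Expand det(sI - A) for the 3×3 matrix.
p(s) = s^3 + s^2 + 2s + 17.
(Check: constant term = det(-A) = (-1)^3 det A = 17; coefficient of s^2 = -tr A = 1.)
The coefficient of s is 2.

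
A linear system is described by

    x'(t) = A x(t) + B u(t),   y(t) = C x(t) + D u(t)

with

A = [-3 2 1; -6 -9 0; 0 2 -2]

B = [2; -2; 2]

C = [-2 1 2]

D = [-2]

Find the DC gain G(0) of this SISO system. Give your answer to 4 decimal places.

-2.5333

G(0) = C(-A)^{-1}B + D = -C A^{-1} B + D.
det A = -90, so A^{-1} = (1/-90)·adj(A) = [[-1/5, -1/15, -1/10], [2/15, -1/15, 1/15], [2/15, -1/15, -13/30]]
A^{-1} B = [-7/15, 8/15, -7/15]^T
C A^{-1} B = 8/15
G(0) = D - C A^{-1} B = -2 - (8/15) = -38/15 ≈ -2.5333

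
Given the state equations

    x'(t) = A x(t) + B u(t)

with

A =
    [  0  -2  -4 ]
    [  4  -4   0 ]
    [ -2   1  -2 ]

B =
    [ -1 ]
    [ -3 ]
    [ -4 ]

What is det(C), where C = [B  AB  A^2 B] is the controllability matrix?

AB = [[22], [8], [7]]
A^2B = [[-44], [56], [-50]]
Controllability matrix C = [B  AB  A^2B] = [[-1, 22, -44], [-3, 8, 56], [-4, 7, -50]]
Expanding along the first row, det(C) = (-1)·(8·(-50) - 56·7) - 22·((-3)·(-50) - 56·(-4)) + (-44)·((-3)·7 - 8·(-4)) = (-1)·(-792) - 22·374 + (-44)·11 = -7920
Since det(C) ≠ 0, rank(C) = 3 and the system is completely controllable.

-7920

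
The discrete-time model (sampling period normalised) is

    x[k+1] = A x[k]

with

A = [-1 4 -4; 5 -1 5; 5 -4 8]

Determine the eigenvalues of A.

det(zI - A) = z^3 - (tr A)z^2 + (M11 + M22 + M33)z - det A, where Mii is the 2×2 principal minor of A obtained by deleting row i and column i.
tr A = (-1) + (-1) + 8 = 6; M11 = (-1)·8 - 5·(-4) = -8 - (-20) = 12; M22 = (-1)·8 - (-4)·5 = -8 - (-20) = 12; M33 = (-1)·(-1) - 4·5 = 1 - 20 = -19; sum of minors = 5.
det A = (-1)·((-1)·8 - 5·(-4)) - 4·(5·8 - 5·5) + (-4)·(5·(-4) - (-1)·5) = (-1)·12 - 4·15 + (-4)·(-15) = -12.
So p(z) = det(zI - A) = z^3 - 6z^2 + 5z + 12.
Rational-root test: any integer root divides 12. Testing small divisors, z = -1 works: p(-1) = -1 + (-6) + (-5) + 12 = 0, so (z + 1) is a factor.
Dividing, p(z) = (z + 1)(z^2 - 7z + 12).
Factor z^2 - 7z + 12: two numbers with sum 7 and product 12 are 4 and 3, so z^2 - 7z + 12 = (z - 4)(z - 3).
Hence p(z) = (z - 4) (z - 3) (z + 1), with roots -1, 3, 4.

-1, 3, 4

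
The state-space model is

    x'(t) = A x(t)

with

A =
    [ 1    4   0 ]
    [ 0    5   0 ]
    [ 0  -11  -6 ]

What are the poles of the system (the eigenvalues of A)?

det(sI - A) = s^3 - (tr A)s^2 + (M11 + M22 + M33)s - det A, where Mii is the 2×2 principal minor of A obtained by deleting row i and column i.
tr A = 1 + 5 + (-6) = 0; M11 = 5·(-6) - 0·(-11) = -30 - 0 = -30; M22 = 1·(-6) - 0·0 = -6 - 0 = -6; M33 = 1·5 - 4·0 = 5 - 0 = 5; sum of minors = -31.
det A = 1·(5·(-6) - 0·(-11)) - 4·(0·(-6) - 0·0) + 0·(0·(-11) - 5·0) = 1·(-30) - 4·0 + 0·0 = -30.
So p(s) = det(sI - A) = s^3 - 31s + 30.
Rational-root test: any integer root divides 30. Testing small divisors, s = 1 works: p(1) = 1 + 0 + (-31) + 30 = 0, so (s - 1) is a factor.
Dividing, p(s) = (s - 1)(s^2 + s - 30).
Factor s^2 + s - 30: two numbers with sum -1 and product -30 are 5 and -6, so s^2 + s - 30 = (s - 5)(s + 6).
Hence p(s) = (s - 5) (s - 1) (s + 6), with roots -6, 1, 5.
At least one eigenvalue has non-negative real part, so the system is not asymptotically stable.

-6, 1, 5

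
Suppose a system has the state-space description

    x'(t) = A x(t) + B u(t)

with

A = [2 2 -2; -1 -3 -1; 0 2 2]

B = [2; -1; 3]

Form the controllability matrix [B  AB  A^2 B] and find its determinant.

-192

AB = [[-4], [-2], [4]]
A^2B = [[-20], [6], [4]]
Controllability matrix C = [B  AB  A^2B] = [[2, -4, -20], [-1, -2, 6], [3, 4, 4]]
Expanding along the first row, det(C) = 2·((-2)·4 - 6·4) - (-4)·((-1)·4 - 6·3) + (-20)·((-1)·4 - (-2)·3) = 2·(-32) - (-4)·(-22) + (-20)·2 = -192
Since det(C) ≠ 0, rank(C) = 3 and the system is completely controllable.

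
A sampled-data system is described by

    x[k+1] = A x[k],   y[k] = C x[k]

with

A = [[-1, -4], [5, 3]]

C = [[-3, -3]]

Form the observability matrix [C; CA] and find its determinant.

CA = [[-12, 3]]
Observability matrix O = [C; CA] = [[-3, -3], [-12, 3]]
det(O) = (-3)·3 - (-3)·(-12) = -9 - 36 = -45
Since det(O) ≠ 0, rank(O) = 2 and the system is completely observable.

-45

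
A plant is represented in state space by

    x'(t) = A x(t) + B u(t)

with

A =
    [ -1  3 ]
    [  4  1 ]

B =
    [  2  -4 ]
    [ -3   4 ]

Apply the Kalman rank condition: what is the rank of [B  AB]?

2

AB = [[-11, 16], [5, -12]]
Controllability matrix C = [B  AB] = [[2, -4, -11, 16], [-3, 4, 5, -12]]
Take the 2×2 submatrix of C formed by columns 1, 2: [[2, -4], [-3, 4]]. Its determinant is 2·4 - (-4)·(-3) = 8 - 12 = -4 ≠ 0.
So rank(C) ≥ 2; since C has 2 rows, rank(C) = 2.
rank(C) = 2 = n, so the pair (A, B) is completely controllable.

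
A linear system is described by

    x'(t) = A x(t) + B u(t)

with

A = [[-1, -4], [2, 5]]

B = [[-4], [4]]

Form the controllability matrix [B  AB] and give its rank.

AB = [[-12], [12]]
Controllability matrix C = [B  AB] = [[-4, -12], [4, 12]]
Every column of C is a scalar multiple of column 1 = [-4, 4] (multipliers 1, 3), so the columns span a one-dimensional space.
C ≠ 0, hence rank(C) = 1.
rank(C) = 1 < n = 2, so the pair (A, B) is not completely controllable.

1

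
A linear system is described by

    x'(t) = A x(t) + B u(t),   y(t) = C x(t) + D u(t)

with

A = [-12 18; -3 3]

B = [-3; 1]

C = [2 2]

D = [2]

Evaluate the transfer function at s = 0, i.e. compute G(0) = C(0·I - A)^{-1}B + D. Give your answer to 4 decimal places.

G(0) = C(-A)^{-1}B + D = -C A^{-1} B + D.
det A = 18, so A^{-1} = (1/18)·adj(A) = [[1/6, -1], [1/6, -2/3]]
A^{-1} B = [-3/2, -7/6]^T
C A^{-1} B = -16/3
G(0) = D - C A^{-1} B = 2 - (-16/3) = 22/3 ≈ 7.3333

7.3333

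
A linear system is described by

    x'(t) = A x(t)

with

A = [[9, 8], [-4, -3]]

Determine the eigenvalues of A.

det(sI - A) = s^2 - (tr A)s + det A, with tr A = 9 + (-3) = 6 and det A = 9·(-3) - 8·(-4) = -27 - (-32) = 5.
So p(s) = det(sI - A) = s^2 - 6s + 5.
Factor s^2 - 6s + 5: two numbers with sum 6 and product 5 are 5 and 1, so s^2 - 6s + 5 = (s - 5)(s - 1).
Hence p(s) = (s - 5) (s - 1), with roots 1, 5.
At least one eigenvalue has non-negative real part, so the system is not asymptotically stable.

1, 5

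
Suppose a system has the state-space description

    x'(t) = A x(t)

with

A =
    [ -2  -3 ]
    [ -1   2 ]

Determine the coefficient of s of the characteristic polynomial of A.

0

For a 2×2 matrix, det(sI - A) = s^2 - (tr A)s + det A.
tr A = 0, det A = -7.
So p(s) = s^2 - 7.
The coefficient of s is 0.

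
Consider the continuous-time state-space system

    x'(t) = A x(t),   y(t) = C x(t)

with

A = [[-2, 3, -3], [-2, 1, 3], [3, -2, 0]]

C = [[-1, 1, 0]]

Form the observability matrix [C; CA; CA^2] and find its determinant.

CA = [[0, -2, 6]]
CA^2 = [[22, -14, -6]]
Observability matrix O = [C; CA; CA^2] = [[-1, 1, 0], [0, -2, 6], [22, -14, -6]]
Expanding along the first row, det(O) = (-1)·((-2)·(-6) - 6·(-14)) - 1·(0·(-6) - 6·22) + 0·(0·(-14) - (-2)·22) = (-1)·96 - 1·(-132) + 0·44 = 36
Since det(O) ≠ 0, rank(O) = 3 and the system is completely observable.

36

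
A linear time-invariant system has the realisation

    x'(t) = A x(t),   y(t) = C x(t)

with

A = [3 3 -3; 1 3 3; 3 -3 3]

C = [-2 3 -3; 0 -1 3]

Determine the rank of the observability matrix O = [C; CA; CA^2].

CA = [[-12, 12, 6], [8, -12, 6]]
CA^2 = [[-6, -18, 90], [30, -30, -42]]
Observability matrix O = [C; CA; CA^2] = [[-2, 3, -3], [0, -1, 3], [-12, 12, 6], [8, -12, 6], [-6, -18, 90], [30, -30, -42]]
Take the 3×3 submatrix of O formed by rows 1, 2, 3: [[-2, 3, -3], [0, -1, 3], [-12, 12, 6]]. Its determinant is (-2)·((-1)·6 - 3·12) - 3·(0·6 - 3·(-12)) + (-3)·(0·12 - (-1)·(-12)) = (-2)·(-42) - 3·36 + (-3)·(-12) = 12 ≠ 0.
So rank(O) ≥ 3; since O has 3 columns, rank(O) = 3.
rank(O) = 3 = n, so the pair (A, C) is completely observable.

3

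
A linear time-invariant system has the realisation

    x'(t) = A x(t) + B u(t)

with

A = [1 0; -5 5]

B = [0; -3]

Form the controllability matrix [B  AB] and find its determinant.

AB = [[0], [-15]]
Controllability matrix C = [B  AB] = [[0, 0], [-3, -15]]
det(C) = 0·(-15) - 0·(-3) = 0 - 0 = 0
Since det(C) = 0, rank(C) < 2 and the system is not completely controllable.

0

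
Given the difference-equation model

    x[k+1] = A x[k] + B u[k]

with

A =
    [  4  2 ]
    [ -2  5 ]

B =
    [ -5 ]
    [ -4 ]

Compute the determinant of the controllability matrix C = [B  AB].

-62

AB = [[-28], [-10]]
Controllability matrix C = [B  AB] = [[-5, -28], [-4, -10]]
det(C) = (-5)·(-10) - (-28)·(-4) = 50 - 112 = -62
Since det(C) ≠ 0, rank(C) = 2 and the system is completely controllable.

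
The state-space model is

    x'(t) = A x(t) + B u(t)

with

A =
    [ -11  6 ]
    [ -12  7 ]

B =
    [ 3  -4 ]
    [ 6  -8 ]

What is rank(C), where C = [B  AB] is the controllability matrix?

1

AB = [[3, -4], [6, -8]]
Controllability matrix C = [B  AB] = [[3, -4, 3, -4], [6, -8, 6, -8]]
Every column of C is a scalar multiple of column 1 = [3, 6] (multipliers 1, -4/3, 1, -4/3), so the columns span a one-dimensional space.
C ≠ 0, hence rank(C) = 1.
rank(C) = 1 < n = 2, so the pair (A, B) is not completely controllable.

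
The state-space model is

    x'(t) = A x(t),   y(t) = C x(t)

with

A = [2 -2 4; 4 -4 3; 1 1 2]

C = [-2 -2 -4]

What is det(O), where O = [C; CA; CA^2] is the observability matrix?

CA = [[-16, 8, -22]]
CA^2 = [[-22, -22, -84]]
Observability matrix O = [C; CA; CA^2] = [[-2, -2, -4], [-16, 8, -22], [-22, -22, -84]]
Expanding along the first row, det(O) = (-2)·(8·(-84) - (-22)·(-22)) - (-2)·((-16)·(-84) - (-22)·(-22)) + (-4)·((-16)·(-22) - 8·(-22)) = (-2)·(-1156) - (-2)·860 + (-4)·528 = 1920
Since det(O) ≠ 0, rank(O) = 3 and the system is completely observable.

1920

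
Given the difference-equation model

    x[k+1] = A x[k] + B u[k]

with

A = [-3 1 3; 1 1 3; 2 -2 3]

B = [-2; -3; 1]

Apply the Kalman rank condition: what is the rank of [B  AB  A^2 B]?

AB = [[6], [-2], [5]]
A^2B = [[-5], [19], [31]]
Controllability matrix C = [B  AB  A^2B] = [[-2, 6, -5], [-3, -2, 19], [1, 5, 31]]
det(C) = (-2)·((-2)·31 - 19·5) - 6·((-3)·31 - 19·1) + (-5)·((-3)·5 - (-2)·1) = (-2)·(-157) - 6·(-112) + (-5)·(-13) = 1051 ≠ 0, so rank(C) = 3.
rank(C) = 3 = n, so the pair (A, B) is completely controllable.

3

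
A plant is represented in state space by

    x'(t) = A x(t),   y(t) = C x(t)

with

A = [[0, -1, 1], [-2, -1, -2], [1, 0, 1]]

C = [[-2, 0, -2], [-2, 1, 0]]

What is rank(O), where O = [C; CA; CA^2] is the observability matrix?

CA = [[-2, 2, -4], [-2, 1, -4]]
CA^2 = [[-8, 0, -10], [-6, 1, -8]]
Observability matrix O = [C; CA; CA^2] = [[-2, 0, -2], [-2, 1, 0], [-2, 2, -4], [-2, 1, -4], [-8, 0, -10], [-6, 1, -8]]
Take the 3×3 submatrix of O formed by rows 1, 2, 3: [[-2, 0, -2], [-2, 1, 0], [-2, 2, -4]]. Its determinant is (-2)·(1·(-4) - 0·2) - 0·((-2)·(-4) - 0·(-2)) + (-2)·((-2)·2 - 1·(-2)) = (-2)·(-4) - 0·8 + (-2)·(-2) = 12 ≠ 0.
So rank(O) ≥ 3; since O has 3 columns, rank(O) = 3.
rank(O) = 3 = n, so the pair (A, C) is completely observable.

3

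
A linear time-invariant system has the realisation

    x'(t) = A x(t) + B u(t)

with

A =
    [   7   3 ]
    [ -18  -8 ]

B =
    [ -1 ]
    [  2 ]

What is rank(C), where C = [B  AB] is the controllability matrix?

AB = [[-1], [2]]
Controllability matrix C = [B  AB] = [[-1, -1], [2, 2]]
Every column of C is a scalar multiple of column 1 = [-1, 2] (multipliers 1, 1), so the columns span a one-dimensional space.
C ≠ 0, hence rank(C) = 1.
rank(C) = 1 < n = 2, so the pair (A, B) is not completely controllable.

1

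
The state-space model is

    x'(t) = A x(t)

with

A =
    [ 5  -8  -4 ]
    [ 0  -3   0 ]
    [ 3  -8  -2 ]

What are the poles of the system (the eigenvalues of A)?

-3, 1, 2

det(sI - A) = s^3 - (tr A)s^2 + (M11 + M22 + M33)s - det A, where Mii is the 2×2 principal minor of A obtained by deleting row i and column i.
tr A = 5 + (-3) + (-2) = 0; M11 = (-3)·(-2) - 0·(-8) = 6 - 0 = 6; M22 = 5·(-2) - (-4)·3 = -10 - (-12) = 2; M33 = 5·(-3) - (-8)·0 = -15 - 0 = -15; sum of minors = -7.
det A = 5·((-3)·(-2) - 0·(-8)) - (-8)·(0·(-2) - 0·3) + (-4)·(0·(-8) - (-3)·3) = 5·6 - (-8)·0 + (-4)·9 = -6.
So p(s) = det(sI - A) = s^3 - 7s + 6.
Rational-root test: any integer root divides 6. Testing small divisors, s = 1 works: p(1) = 1 + 0 + (-7) + 6 = 0, so (s - 1) is a factor.
Dividing, p(s) = (s - 1)(s^2 + s - 6).
Factor s^2 + s - 6: two numbers with sum -1 and product -6 are 2 and -3, so s^2 + s - 6 = (s - 2)(s + 3).
Hence p(s) = (s - 2) (s - 1) (s + 3), with roots -3, 1, 2.
At least one eigenvalue has non-negative real part, so the system is not asymptotically stable.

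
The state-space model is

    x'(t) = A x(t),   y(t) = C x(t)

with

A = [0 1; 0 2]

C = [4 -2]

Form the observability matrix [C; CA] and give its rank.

1

CA = [[0, 0]]
Observability matrix O = [C; CA] = [[4, -2], [0, 0]]
Every row of O is a scalar multiple of row 1 = [4, -2] (multipliers 1, 0), so the rows span a one-dimensional space.
O ≠ 0, hence rank(O) = 1.
rank(O) = 1 < n = 2, so the pair (A, C) is not completely observable.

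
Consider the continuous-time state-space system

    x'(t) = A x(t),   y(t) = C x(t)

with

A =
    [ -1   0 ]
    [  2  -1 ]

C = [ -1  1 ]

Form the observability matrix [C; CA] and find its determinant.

CA = [[3, -1]]
Observability matrix O = [C; CA] = [[-1, 1], [3, -1]]
det(O) = (-1)·(-1) - 1·3 = 1 - 3 = -2
Since det(O) ≠ 0, rank(O) = 2 and the system is completely observable.

-2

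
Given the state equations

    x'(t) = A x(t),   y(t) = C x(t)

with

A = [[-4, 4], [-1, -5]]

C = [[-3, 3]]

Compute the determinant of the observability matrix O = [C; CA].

CA = [[9, -27]]
Observability matrix O = [C; CA] = [[-3, 3], [9, -27]]
det(O) = (-3)·(-27) - 3·9 = 81 - 27 = 54
Since det(O) ≠ 0, rank(O) = 2 and the system is completely observable.

54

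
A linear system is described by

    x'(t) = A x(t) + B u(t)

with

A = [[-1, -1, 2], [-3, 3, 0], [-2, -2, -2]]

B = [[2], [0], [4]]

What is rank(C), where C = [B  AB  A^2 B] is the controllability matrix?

AB = [[6], [-6], [-12]]
A^2B = [[-24], [-36], [24]]
Controllability matrix C = [B  AB  A^2B] = [[2, 6, -24], [0, -6, -36], [4, -12, 24]]
det(C) = 2·((-6)·24 - (-36)·(-12)) - 6·(0·24 - (-36)·4) + (-24)·(0·(-12) - (-6)·4) = 2·(-576) - 6·144 + (-24)·24 = -2592 ≠ 0, so rank(C) = 3.
rank(C) = 3 = n, so the pair (A, B) is completely controllable.

3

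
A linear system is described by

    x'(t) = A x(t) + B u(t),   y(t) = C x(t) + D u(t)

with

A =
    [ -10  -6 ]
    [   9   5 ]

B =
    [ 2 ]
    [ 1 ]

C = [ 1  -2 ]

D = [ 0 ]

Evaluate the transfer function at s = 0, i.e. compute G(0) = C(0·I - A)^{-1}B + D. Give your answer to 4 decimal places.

-18.0000

G(0) = C(-A)^{-1}B + D = -C A^{-1} B + D.
det A = 4, so A^{-1} = (1/4)·adj(A) = [[5/4, 3/2], [-9/4, -5/2]]
A^{-1} B = [4, -7]^T
C A^{-1} B = 18
G(0) = D - C A^{-1} B = 0 - (18) = -18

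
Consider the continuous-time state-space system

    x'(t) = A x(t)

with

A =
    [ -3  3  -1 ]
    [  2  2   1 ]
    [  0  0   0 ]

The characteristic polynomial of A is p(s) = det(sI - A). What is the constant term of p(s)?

Expand det(sI - A) for the 3×3 matrix.
p(s) = s^3 + s^2 - 12s.
(Check: constant term = det(-A) = (-1)^3 det A = 0; coefficient of s^2 = -tr A = 1.)
The constant term is 0.

0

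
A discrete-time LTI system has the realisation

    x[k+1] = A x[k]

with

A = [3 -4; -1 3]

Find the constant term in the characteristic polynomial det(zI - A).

For a 2×2 matrix, det(zI - A) = z^2 - (tr A)z + det A.
tr A = 6, det A = 5.
So p(z) = z^2 - 6z + 5.
The constant term is 5.

5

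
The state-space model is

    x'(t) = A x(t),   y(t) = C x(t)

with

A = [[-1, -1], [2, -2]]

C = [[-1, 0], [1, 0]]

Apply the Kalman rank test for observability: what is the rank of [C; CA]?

2

CA = [[1, 1], [-1, -1]]
Observability matrix O = [C; CA] = [[-1, 0], [1, 0], [1, 1], [-1, -1]]
Take the 2×2 submatrix of O formed by rows 1, 3: [[-1, 0], [1, 1]]. Its determinant is (-1)·1 - 0·1 = -1 - 0 = -1 ≠ 0.
So rank(O) ≥ 2; since O has 2 columns, rank(O) = 2.
rank(O) = 2 = n, so the pair (A, C) is completely observable.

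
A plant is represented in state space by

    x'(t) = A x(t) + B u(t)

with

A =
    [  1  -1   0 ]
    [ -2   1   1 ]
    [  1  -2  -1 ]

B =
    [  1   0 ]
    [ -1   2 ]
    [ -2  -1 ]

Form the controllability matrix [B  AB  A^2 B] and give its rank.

AB = [[2, -2], [-5, 1], [5, -3]]
A^2B = [[7, -3], [-4, 2], [7, -1]]
Controllability matrix C = [B  AB  A^2B] = [[1, 0, 2, -2, 7, -3], [-1, 2, -5, 1, -4, 2], [-2, -1, 5, -3, 7, -1]]
Take the 3×3 submatrix of C formed by columns 1, 2, 3: [[1, 0, 2], [-1, 2, -5], [-2, -1, 5]]. Its determinant is 1·(2·5 - (-5)·(-1)) - 0·((-1)·5 - (-5)·(-2)) + 2·((-1)·(-1) - 2·(-2)) = 1·5 - 0·(-15) + 2·5 = 15 ≠ 0.
So rank(C) ≥ 3; since C has 3 rows, rank(C) = 3.
rank(C) = 3 = n, so the pair (A, B) is completely controllable.

3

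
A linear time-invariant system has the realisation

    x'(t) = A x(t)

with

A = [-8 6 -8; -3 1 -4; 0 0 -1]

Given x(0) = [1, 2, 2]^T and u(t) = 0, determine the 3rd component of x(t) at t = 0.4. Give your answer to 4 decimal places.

1.3406

det(sI - A) = s^3 - (tr A)s^2 + (M11 + M22 + M33)s - det A, where Mii is the 2×2 principal minor of A obtained by deleting row i and column i.
tr A = (-8) + 1 + (-1) = -8; M11 = 1·(-1) - (-4)·0 = -1 - 0 = -1; M22 = (-8)·(-1) - (-8)·0 = 8 - 0 = 8; M33 = (-8)·1 - 6·(-3) = -8 - (-18) = 10; sum of minors = 17.
det A = (-8)·(1·(-1) - (-4)·0) - 6·((-3)·(-1) - (-4)·0) + (-8)·((-3)·0 - 1·0) = (-8)·(-1) - 6·3 + (-8)·0 = -10.
So p(s) = det(sI - A) = s^3 + 8s^2 + 17s + 10.
Rational-root test: any integer root divides 10. Testing small divisors, s = -1 works: p(-1) = -1 + 8 + (-17) + 10 = 0, so (s + 1) is a factor.
Dividing, p(s) = (s + 1)(s^2 + 7s + 10).
Factor s^2 + 7s + 10: two numbers with sum -7 and product 10 are -2 and -5, so s^2 + 7s + 10 = (s + 2)(s + 5).
Hence p(s) = (s + 1) (s + 2) (s + 5), with roots -5, -2, -1.
The eigenvalues -5, -2, -1 are distinct and real, so A is diagonalisable and x(t) = e^{At} x(0) = V diag(e^{λ_i t}) V^{-1} x(0), where the columns of V are the eigenvectors.
λ = -5: A - (-5)I = [[-3, 6, -8], [-3, 6, -4], [0, 0, 4]]. v must be orthogonal to every row; (row 1) × (row 2) = [24, 12, 0], so take v_1 = [2, 1, 0]^T.
λ = -2: A - (-2)I = [[-6, 6, -8], [-3, 3, -4], [0, 0, 1]]. v must be orthogonal to every row; (row 1) × (row 3) = [6, 6, 0], so take v_2 = [1, 1, 0]^T.
λ = -1: A - (-1)I = [[-7, 6, -8], [-3, 2, -4], [0, 0, 0]]. v must be orthogonal to every row; (row 1) × (row 2) = [-8, -4, 4], so take v_3 = [-2, -1, 1]^T.
V = [v_1 v_2 v_3] = [[2, 1, -2], [1, 1, -1], [0, 0, 1]] has det V = 1, so V^{-1} = adj(V)/det V = [[1, -1, 1], [-1, 2, 0], [0, 0, 1]].
Modal coordinates z(0) = V^{-1} x(0): 1·1 + (-1)·2 + 1·2 = 1; (-1)·1 + 2·2 + 0·2 = 3; 0·1 + 0·2 + 1·2 = 2; so z(0) = [1, 3, 2]^T.
x_3(t) = Σ_i (v_i)_3 · z_i(0) · e^{λ_i t} (row 3 of V times the modal terms).
x_3(0.4) = 0·1·e^{-5·0.4} + 0·3·e^{-2·0.4} + 1·2·e^{-1·0.4} = 0·0.135335 + 0·0.449329 + 2·0.670320 = 1.3406.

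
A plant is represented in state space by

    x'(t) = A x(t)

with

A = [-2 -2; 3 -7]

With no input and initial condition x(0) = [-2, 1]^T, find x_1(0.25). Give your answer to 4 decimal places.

det(sI - A) = s^2 - (tr A)s + det A, with tr A = (-2) + (-7) = -9 and det A = (-2)·(-7) - (-2)·3 = 14 - (-6) = 20.
So p(s) = det(sI - A) = s^2 + 9s + 20.
Factor s^2 + 9s + 20: two numbers with sum -9 and product 20 are -4 and -5, so s^2 + 9s + 20 = (s + 4)(s + 5).
Hence p(s) = (s + 4) (s + 5), with roots -5, -4.
The eigenvalues -5, -4 are distinct and real, so A is diagonalisable and x(t) = e^{At} x(0) = V diag(e^{λ_i t}) V^{-1} x(0), where the columns of V are the eigenvectors.
λ = -5: A - (-5)I = [[3, -2], [3, -2]]. Row 1 gives 3·v1 + (-2)·v2 = 0, so take v_1 = [2, 3]^T.
λ = -4: A - (-4)I = [[2, -2], [3, -3]]. Row 1 gives 2·v1 + (-2)·v2 = 0, so take v_2 = [1, 1]^T.
V = [v_1 v_2] = [[2, 1], [3, 1]] has det V = -1, so V^{-1} = adj(V)/det V = [[-1, 1], [3, -2]].
Modal coordinates z(0) = V^{-1} x(0): (-1)·(-2) + 1·1 = 3; 3·(-2) + (-2)·1 = -8; so z(0) = [3, -8]^T.
x_1(t) = Σ_i (v_i)_1 · z_i(0) · e^{λ_i t} (row 1 of V times the modal terms).
x_1(0.25) = 2·3·e^{-5·0.25} + 1·(-8)·e^{-4·0.25} = 6·0.286505 + (-8)·0.367879 = -1.2240.

-1.2240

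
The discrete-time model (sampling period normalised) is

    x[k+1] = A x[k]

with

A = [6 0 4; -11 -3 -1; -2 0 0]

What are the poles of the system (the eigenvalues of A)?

det(zI - A) = z^3 - (tr A)z^2 + (M11 + M22 + M33)z - det A, where Mii is the 2×2 principal minor of A obtained by deleting row i and column i.
tr A = 6 + (-3) + 0 = 3; M11 = (-3)·0 - (-1)·0 = 0 - 0 = 0; M22 = 6·0 - 4·(-2) = 0 - (-8) = 8; M33 = 6·(-3) - 0·(-11) = -18 - 0 = -18; sum of minors = -10.
det A = 6·((-3)·0 - (-1)·0) - 0·((-11)·0 - (-1)·(-2)) + 4·((-11)·0 - (-3)·(-2)) = 6·0 - 0·(-2) + 4·(-6) = -24.
So p(z) = det(zI - A) = z^3 - 3z^2 - 10z + 24.
Rational-root test: any integer root divides 24. Testing small divisors, z = 2 works: p(2) = 8 + (-12) + (-20) + 24 = 0, so (z - 2) is a factor.
Dividing, p(z) = (z - 2)(z^2 - z - 12).
Factor z^2 - z - 12: two numbers with sum 1 and product -12 are 4 and -3, so z^2 - z - 12 = (z - 4)(z + 3).
Hence p(z) = (z - 4) (z - 2) (z + 3), with roots -3, 2, 4.

-3, 2, 4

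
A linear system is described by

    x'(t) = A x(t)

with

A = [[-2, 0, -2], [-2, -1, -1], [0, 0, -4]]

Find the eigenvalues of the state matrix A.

-4, -2, -1

det(sI - A) = s^3 - (tr A)s^2 + (M11 + M22 + M33)s - det A, where Mii is the 2×2 principal minor of A obtained by deleting row i and column i.
tr A = (-2) + (-1) + (-4) = -7; M11 = (-1)·(-4) - (-1)·0 = 4 - 0 = 4; M22 = (-2)·(-4) - (-2)·0 = 8 - 0 = 8; M33 = (-2)·(-1) - 0·(-2) = 2 - 0 = 2; sum of minors = 14.
det A = (-2)·((-1)·(-4) - (-1)·0) - 0·((-2)·(-4) - (-1)·0) + (-2)·((-2)·0 - (-1)·0) = (-2)·4 - 0·8 + (-2)·0 = -8.
So p(s) = det(sI - A) = s^3 + 7s^2 + 14s + 8.
Rational-root test: any integer root divides 8. Testing small divisors, s = -1 works: p(-1) = -1 + 7 + (-14) + 8 = 0, so (s + 1) is a factor.
Dividing, p(s) = (s + 1)(s^2 + 6s + 8).
Factor s^2 + 6s + 8: two numbers with sum -6 and product 8 are -2 and -4, so s^2 + 6s + 8 = (s + 2)(s + 4).
Hence p(s) = (s + 1) (s + 2) (s + 4), with roots -4, -2, -1.
All eigenvalues have negative real part, so the system is asymptotically stable.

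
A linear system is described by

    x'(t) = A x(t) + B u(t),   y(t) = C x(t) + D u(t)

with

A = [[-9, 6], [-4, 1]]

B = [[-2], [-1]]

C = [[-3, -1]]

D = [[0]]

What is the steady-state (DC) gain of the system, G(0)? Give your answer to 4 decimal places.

0.8667

G(0) = C(-A)^{-1}B + D = -C A^{-1} B + D.
det A = 15, so A^{-1} = (1/15)·adj(A) = [[1/15, -2/5], [4/15, -3/5]]
A^{-1} B = [4/15, 1/15]^T
C A^{-1} B = -13/15
G(0) = D - C A^{-1} B = 0 - (-13/15) = 13/15 ≈ 0.8667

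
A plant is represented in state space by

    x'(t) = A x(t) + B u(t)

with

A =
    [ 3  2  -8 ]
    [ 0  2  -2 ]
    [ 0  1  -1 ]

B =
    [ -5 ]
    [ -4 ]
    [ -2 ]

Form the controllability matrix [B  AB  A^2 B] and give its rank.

AB = [[-7], [-4], [-2]]
A^2B = [[-13], [-4], [-2]]
Controllability matrix C = [B  AB  A^2B] = [[-5, -7, -13], [-4, -4, -4], [-2, -2, -2]]
The rows r1, r2, r3 of C are linearly dependent: -r2 + 2·r3 = 0 (check each entry), so rank(C) ≤ 2.
The 2×2 minor from rows 1, 2, columns 1, 2 is (-5)·(-4) - (-7)·(-4) = 20 - 28 = -8 ≠ 0, so rank(C) = 2.
rank(C) = 2 < n = 3, so the pair (A, B) is not completely controllable.

2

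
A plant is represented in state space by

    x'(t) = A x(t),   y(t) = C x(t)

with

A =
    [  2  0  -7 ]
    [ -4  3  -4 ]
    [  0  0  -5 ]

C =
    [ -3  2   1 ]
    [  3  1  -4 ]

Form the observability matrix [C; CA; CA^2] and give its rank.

CA = [[-14, 6, 8], [2, 3, -5]]
CA^2 = [[-52, 18, 34], [-8, 9, -1]]
Observability matrix O = [C; CA; CA^2] = [[-3, 2, 1], [3, 1, -4], [-14, 6, 8], [2, 3, -5], [-52, 18, 34], [-8, 9, -1]]
The columns c1, c2, c3 of O are linearly dependent: c1 + c2 + c3 = 0 (check each entry), so rank(O) ≤ 2.
The 2×2 minor from rows 1, 2, columns 1, 2 is (-3)·1 - 2·3 = -3 - 6 = -9 ≠ 0, so rank(O) = 2.
rank(O) = 2 < n = 3, so the pair (A, C) is not completely observable.

2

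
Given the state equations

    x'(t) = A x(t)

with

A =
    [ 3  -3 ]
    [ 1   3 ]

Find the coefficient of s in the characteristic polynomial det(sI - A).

For a 2×2 matrix, det(sI - A) = s^2 - (tr A)s + det A.
tr A = 6, det A = 12.
So p(s) = s^2 - 6s + 12.
The coefficient of s is -6.

-6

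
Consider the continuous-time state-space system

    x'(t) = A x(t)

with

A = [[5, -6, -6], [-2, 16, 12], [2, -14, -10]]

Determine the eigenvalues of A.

2, 4, 5

det(sI - A) = s^3 - (tr A)s^2 + (M11 + M22 + M33)s - det A, where Mii is the 2×2 principal minor of A obtained by deleting row i and column i.
tr A = 5 + 16 + (-10) = 11; M11 = 16·(-10) - 12·(-14) = -160 - (-168) = 8; M22 = 5·(-10) - (-6)·2 = -50 - (-12) = -38; M33 = 5·16 - (-6)·(-2) = 80 - 12 = 68; sum of minors = 38.
det A = 5·(16·(-10) - 12·(-14)) - (-6)·((-2)·(-10) - 12·2) + (-6)·((-2)·(-14) - 16·2) = 5·8 - (-6)·(-4) + (-6)·(-4) = 40.
So p(s) = det(sI - A) = s^3 - 11s^2 + 38s - 40.
Rational-root test: any integer root divides -40. Testing small divisors, s = 2 works: p(2) = 8 + (-44) + 76 + (-40) = 0, so (s - 2) is a factor.
Dividing, p(s) = (s - 2)(s^2 - 9s + 20).
Factor s^2 - 9s + 20: two numbers with sum 9 and product 20 are 5 and 4, so s^2 - 9s + 20 = (s - 5)(s - 4).
Hence p(s) = (s - 5) (s - 4) (s - 2), with roots 2, 4, 5.
At least one eigenvalue has non-negative real part, so the system is not asymptotically stable.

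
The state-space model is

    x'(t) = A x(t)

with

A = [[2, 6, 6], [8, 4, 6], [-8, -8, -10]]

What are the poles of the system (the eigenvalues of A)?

-4, -2, 2

det(sI - A) = s^3 - (tr A)s^2 + (M11 + M22 + M33)s - det A, where Mii is the 2×2 principal minor of A obtained by deleting row i and column i.
tr A = 2 + 4 + (-10) = -4; M11 = 4·(-10) - 6·(-8) = -40 - (-48) = 8; M22 = 2·(-10) - 6·(-8) = -20 - (-48) = 28; M33 = 2·4 - 6·8 = 8 - 48 = -40; sum of minors = -4.
det A = 2·(4·(-10) - 6·(-8)) - 6·(8·(-10) - 6·(-8)) + 6·(8·(-8) - 4·(-8)) = 2·8 - 6·(-32) + 6·(-32) = 16.
So p(s) = det(sI - A) = s^3 + 4s^2 - 4s - 16.
Rational-root test: any integer root divides -16. Testing small divisors, s = -2 works: p(-2) = -8 + 16 + 8 + (-16) = 0, so (s + 2) is a factor.
Dividing, p(s) = (s + 2)(s^2 + 2s - 8).
Factor s^2 + 2s - 8: two numbers with sum -2 and product -8 are 2 and -4, so s^2 + 2s - 8 = (s - 2)(s + 4).
Hence p(s) = (s - 2) (s + 2) (s + 4), with roots -4, -2, 2.
At least one eigenvalue has non-negative real part, so the system is not asymptotically stable.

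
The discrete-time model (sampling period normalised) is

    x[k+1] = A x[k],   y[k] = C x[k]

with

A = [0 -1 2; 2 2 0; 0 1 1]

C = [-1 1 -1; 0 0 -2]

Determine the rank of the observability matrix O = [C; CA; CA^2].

3

CA = [[2, 2, -3], [0, -2, -2]]
CA^2 = [[4, -1, 1], [-4, -6, -2]]
Observability matrix O = [C; CA; CA^2] = [[-1, 1, -1], [0, 0, -2], [2, 2, -3], [0, -2, -2], [4, -1, 1], [-4, -6, -2]]
Take the 3×3 submatrix of O formed by rows 1, 2, 3: [[-1, 1, -1], [0, 0, -2], [2, 2, -3]]. Its determinant is (-1)·(0·(-3) - (-2)·2) - 1·(0·(-3) - (-2)·2) + (-1)·(0·2 - 0·2) = (-1)·4 - 1·4 + (-1)·0 = -8 ≠ 0.
So rank(O) ≥ 3; since O has 3 columns, rank(O) = 3.
rank(O) = 3 = n, so the pair (A, C) is completely observable.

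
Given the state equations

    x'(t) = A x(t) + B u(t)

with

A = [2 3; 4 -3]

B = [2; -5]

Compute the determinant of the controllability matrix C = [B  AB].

-9

AB = [[-11], [23]]
Controllability matrix C = [B  AB] = [[2, -11], [-5, 23]]
det(C) = 2·23 - (-11)·(-5) = 46 - 55 = -9
Since det(C) ≠ 0, rank(C) = 2 and the system is completely controllable.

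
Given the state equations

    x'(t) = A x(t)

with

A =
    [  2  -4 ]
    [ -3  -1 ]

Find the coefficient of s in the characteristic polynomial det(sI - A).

-1

For a 2×2 matrix, det(sI - A) = s^2 - (tr A)s + det A.
tr A = 1, det A = -14.
So p(s) = s^2 - s - 14.
The coefficient of s is -1.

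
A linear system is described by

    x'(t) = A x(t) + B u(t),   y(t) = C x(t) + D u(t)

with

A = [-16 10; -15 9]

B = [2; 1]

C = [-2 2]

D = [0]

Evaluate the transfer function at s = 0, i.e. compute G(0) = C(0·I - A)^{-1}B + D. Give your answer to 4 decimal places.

G(0) = C(-A)^{-1}B + D = -C A^{-1} B + D.
det A = 6, so A^{-1} = (1/6)·adj(A) = [[3/2, -5/3], [5/2, -8/3]]
A^{-1} B = [4/3, 7/3]^T
C A^{-1} B = 2
G(0) = D - C A^{-1} B = 0 - (2) = -2

-2.0000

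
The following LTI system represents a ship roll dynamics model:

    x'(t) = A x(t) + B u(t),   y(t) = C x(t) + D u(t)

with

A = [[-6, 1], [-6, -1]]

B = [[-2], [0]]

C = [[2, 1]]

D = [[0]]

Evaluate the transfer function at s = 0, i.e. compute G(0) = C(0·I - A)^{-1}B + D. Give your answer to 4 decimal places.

G(0) = C(-A)^{-1}B + D = -C A^{-1} B + D.
det A = 12, so A^{-1} = (1/12)·adj(A) = [[-1/12, -1/12], [1/2, -1/2]]
A^{-1} B = [1/6, -1]^T
C A^{-1} B = -2/3
G(0) = D - C A^{-1} B = 0 - (-2/3) = 2/3 ≈ 0.6667

0.6667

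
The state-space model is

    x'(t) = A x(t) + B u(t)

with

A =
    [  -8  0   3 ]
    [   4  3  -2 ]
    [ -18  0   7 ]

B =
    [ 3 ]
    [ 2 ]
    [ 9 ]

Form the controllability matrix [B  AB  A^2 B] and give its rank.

AB = [[3], [0], [9]]
A^2B = [[3], [-6], [9]]
Controllability matrix C = [B  AB  A^2B] = [[3, 3, 3], [2, 0, -6], [9, 9, 9]]
The rows r1, r2, r3 of C are linearly dependent: -3·r1 + r3 = 0 (check each entry), so rank(C) ≤ 2.
The 2×2 minor from rows 1, 2, columns 1, 2 is 3·0 - 3·2 = 0 - 6 = -6 ≠ 0, so rank(C) = 2.
rank(C) = 2 < n = 3, so the pair (A, B) is not completely controllable.

2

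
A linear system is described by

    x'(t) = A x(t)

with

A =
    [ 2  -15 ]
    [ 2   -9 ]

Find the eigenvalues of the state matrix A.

det(sI - A) = s^2 - (tr A)s + det A, with tr A = 2 + (-9) = -7 and det A = 2·(-9) - (-15)·2 = -18 - (-30) = 12.
So p(s) = det(sI - A) = s^2 + 7s + 12.
Factor s^2 + 7s + 12: two numbers with sum -7 and product 12 are -3 and -4, so s^2 + 7s + 12 = (s + 3)(s + 4).
Hence p(s) = (s + 3) (s + 4), with roots -4, -3.
All eigenvalues have negative real part, so the system is asymptotically stable.

-4, -3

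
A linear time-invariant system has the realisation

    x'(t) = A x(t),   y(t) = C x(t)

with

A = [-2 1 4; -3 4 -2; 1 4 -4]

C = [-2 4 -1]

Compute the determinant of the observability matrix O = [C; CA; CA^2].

CA = [[-9, 10, -12]]
CA^2 = [[-24, -17, -8]]
Observability matrix O = [C; CA; CA^2] = [[-2, 4, -1], [-9, 10, -12], [-24, -17, -8]]
Expanding along the first row, det(O) = (-2)·(10·(-8) - (-12)·(-17)) - 4·((-9)·(-8) - (-12)·(-24)) + (-1)·((-9)·(-17) - 10·(-24)) = (-2)·(-284) - 4·(-216) + (-1)·393 = 1039
Since det(O) ≠ 0, rank(O) = 3 and the system is completely observable.

1039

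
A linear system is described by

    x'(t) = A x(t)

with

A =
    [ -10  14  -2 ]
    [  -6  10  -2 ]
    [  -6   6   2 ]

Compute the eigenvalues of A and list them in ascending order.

det(sI - A) = s^3 - (tr A)s^2 + (M11 + M22 + M33)s - det A, where Mii is the 2×2 principal minor of A obtained by deleting row i and column i.
tr A = (-10) + 10 + 2 = 2; M11 = 10·2 - (-2)·6 = 20 - (-12) = 32; M22 = (-10)·2 - (-2)·(-6) = -20 - 12 = -32; M33 = (-10)·10 - 14·(-6) = -100 - (-84) = -16; sum of minors = -16.
det A = (-10)·(10·2 - (-2)·6) - 14·((-6)·2 - (-2)·(-6)) + (-2)·((-6)·6 - 10·(-6)) = (-10)·32 - 14·(-24) + (-2)·24 = -32.
So p(s) = det(sI - A) = s^3 - 2s^2 - 16s + 32.
Rational-root test: any integer root divides 32. Testing small divisors, s = 2 works: p(2) = 8 + (-8) + (-32) + 32 = 0, so (s - 2) is a factor.
Dividing, p(s) = (s - 2)(s^2 - 16).
Factor s^2 - 16: two numbers with sum 0 and product -16 are 4 and -4, so s^2 - 16 = (s - 4)(s + 4).
Hence p(s) = (s - 4) (s - 2) (s + 4), with roots -4, 2, 4.
At least one eigenvalue has non-negative real part, so the system is not asymptotically stable.

-4, 2, 4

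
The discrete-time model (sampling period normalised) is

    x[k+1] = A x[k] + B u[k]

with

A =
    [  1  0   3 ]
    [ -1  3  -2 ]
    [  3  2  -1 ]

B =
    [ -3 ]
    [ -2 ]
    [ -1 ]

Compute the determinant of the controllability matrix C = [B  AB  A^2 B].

AB = [[-6], [-1], [-12]]
A^2B = [[-42], [27], [-8]]
Controllability matrix C = [B  AB  A^2B] = [[-3, -6, -42], [-2, -1, 27], [-1, -12, -8]]
Expanding along the first row, det(C) = (-3)·((-1)·(-8) - 27·(-12)) - (-6)·((-2)·(-8) - 27·(-1)) + (-42)·((-2)·(-12) - (-1)·(-1)) = (-3)·332 - (-6)·43 + (-42)·23 = -1704
Since det(C) ≠ 0, rank(C) = 3 and the system is completely controllable.

-1704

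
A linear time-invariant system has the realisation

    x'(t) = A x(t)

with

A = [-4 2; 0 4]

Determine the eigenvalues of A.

-4, 4

det(sI - A) = s^2 - (tr A)s + det A, with tr A = (-4) + 4 = 0 and det A = (-4)·4 - 2·0 = -16 - 0 = -16.
So p(s) = det(sI - A) = s^2 - 16.
Factor s^2 - 16: two numbers with sum 0 and product -16 are 4 and -4, so s^2 - 16 = (s - 4)(s + 4).
Hence p(s) = (s - 4) (s + 4), with roots -4, 4.
At least one eigenvalue has non-negative real part, so the system is not asymptotically stable.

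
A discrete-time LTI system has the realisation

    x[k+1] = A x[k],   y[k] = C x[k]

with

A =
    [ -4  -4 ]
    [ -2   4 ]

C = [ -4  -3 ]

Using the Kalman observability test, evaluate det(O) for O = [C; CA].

CA = [[22, 4]]
Observability matrix O = [C; CA] = [[-4, -3], [22, 4]]
det(O) = (-4)·4 - (-3)·22 = -16 - (-66) = 50
Since det(O) ≠ 0, rank(O) = 2 and the system is completely observable.

50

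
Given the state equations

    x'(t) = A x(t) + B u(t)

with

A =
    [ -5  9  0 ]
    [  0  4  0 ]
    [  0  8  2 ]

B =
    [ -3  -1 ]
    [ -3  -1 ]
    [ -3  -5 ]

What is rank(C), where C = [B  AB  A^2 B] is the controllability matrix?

AB = [[-12, -4], [-12, -4], [-30, -18]]
A^2B = [[-48, -16], [-48, -16], [-156, -68]]
Controllability matrix C = [B  AB  A^2B] = [[-3, -1, -12, -4, -48, -16], [-3, -1, -12, -4, -48, -16], [-3, -5, -30, -18, -156, -68]]
The rows r1, r2, r3 of C are linearly dependent: -r1 + r2 = 0 (check each entry), so rank(C) ≤ 2.
The 2×2 minor from rows 1, 3, columns 1, 2 is (-3)·(-5) - (-1)·(-3) = 15 - 3 = 12 ≠ 0, so rank(C) = 2.
rank(C) = 2 < n = 3, so the pair (A, B) is not completely controllable.

2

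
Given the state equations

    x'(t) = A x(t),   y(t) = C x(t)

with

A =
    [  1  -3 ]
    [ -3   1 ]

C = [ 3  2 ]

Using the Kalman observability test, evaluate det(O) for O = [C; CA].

-15

CA = [[-3, -7]]
Observability matrix O = [C; CA] = [[3, 2], [-3, -7]]
det(O) = 3·(-7) - 2·(-3) = -21 - (-6) = -15
Since det(O) ≠ 0, rank(O) = 2 and the system is completely observable.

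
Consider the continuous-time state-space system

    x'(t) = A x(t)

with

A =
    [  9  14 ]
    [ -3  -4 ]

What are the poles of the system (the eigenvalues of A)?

2, 3

det(sI - A) = s^2 - (tr A)s + det A, with tr A = 9 + (-4) = 5 and det A = 9·(-4) - 14·(-3) = -36 - (-42) = 6.
So p(s) = det(sI - A) = s^2 - 5s + 6.
Factor s^2 - 5s + 6: two numbers with sum 5 and product 6 are 3 and 2, so s^2 - 5s + 6 = (s - 3)(s - 2).
Hence p(s) = (s - 3) (s - 2), with roots 2, 3.
At least one eigenvalue has non-negative real part, so the system is not asymptotically stable.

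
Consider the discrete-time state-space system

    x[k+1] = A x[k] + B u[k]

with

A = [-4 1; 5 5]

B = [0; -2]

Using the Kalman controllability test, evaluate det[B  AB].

-4

AB = [[-2], [-10]]
Controllability matrix C = [B  AB] = [[0, -2], [-2, -10]]
det(C) = 0·(-10) - (-2)·(-2) = 0 - 4 = -4
Since det(C) ≠ 0, rank(C) = 2 and the system is completely controllable.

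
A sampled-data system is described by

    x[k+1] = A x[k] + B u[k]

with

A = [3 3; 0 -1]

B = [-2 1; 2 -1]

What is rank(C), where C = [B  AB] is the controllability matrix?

2

AB = [[0, 0], [-2, 1]]
Controllability matrix C = [B  AB] = [[-2, 1, 0, 0], [2, -1, -2, 1]]
Take the 2×2 submatrix of C formed by columns 1, 3: [[-2, 0], [2, -2]]. Its determinant is (-2)·(-2) - 0·2 = 4 - 0 = 4 ≠ 0.
So rank(C) ≥ 2; since C has 2 rows, rank(C) = 2.
rank(C) = 2 = n, so the pair (A, B) is completely controllable.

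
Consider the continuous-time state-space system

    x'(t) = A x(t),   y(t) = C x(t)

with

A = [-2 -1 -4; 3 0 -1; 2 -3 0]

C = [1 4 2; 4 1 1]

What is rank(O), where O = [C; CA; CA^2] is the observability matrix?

CA = [[14, -7, -8], [-3, -7, -17]]
CA^2 = [[-65, 10, -49], [-49, 54, 19]]
Observability matrix O = [C; CA; CA^2] = [[1, 4, 2], [4, 1, 1], [14, -7, -8], [-3, -7, -17], [-65, 10, -49], [-49, 54, 19]]
Take the 3×3 submatrix of O formed by rows 1, 2, 3: [[1, 4, 2], [4, 1, 1], [14, -7, -8]]. Its determinant is 1·(1·(-8) - 1·(-7)) - 4·(4·(-8) - 1·14) + 2·(4·(-7) - 1·14) = 1·(-1) - 4·(-46) + 2·(-42) = 99 ≠ 0.
So rank(O) ≥ 3; since O has 3 columns, rank(O) = 3.
rank(O) = 3 = n, so the pair (A, C) is completely observable.

3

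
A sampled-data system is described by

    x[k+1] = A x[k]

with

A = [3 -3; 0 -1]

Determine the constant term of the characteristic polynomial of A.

-3

For a 2×2 matrix, det(zI - A) = z^2 - (tr A)z + det A.
tr A = 2, det A = -3.
So p(z) = z^2 - 2z - 3.
The constant term is -3.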